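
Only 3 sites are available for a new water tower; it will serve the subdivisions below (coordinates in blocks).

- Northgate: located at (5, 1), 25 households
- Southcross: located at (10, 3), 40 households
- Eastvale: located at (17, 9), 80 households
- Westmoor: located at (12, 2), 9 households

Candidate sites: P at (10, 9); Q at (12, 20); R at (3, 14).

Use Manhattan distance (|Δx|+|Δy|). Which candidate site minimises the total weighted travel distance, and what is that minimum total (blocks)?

P, total 1206 blocks

Total weighted distance at each candidate:
  P (10, 9): total = 1206
  Q (12, 20): total = 2852
  R (3, 14): total = 2804
Minimum is at P with total 1206 blocks.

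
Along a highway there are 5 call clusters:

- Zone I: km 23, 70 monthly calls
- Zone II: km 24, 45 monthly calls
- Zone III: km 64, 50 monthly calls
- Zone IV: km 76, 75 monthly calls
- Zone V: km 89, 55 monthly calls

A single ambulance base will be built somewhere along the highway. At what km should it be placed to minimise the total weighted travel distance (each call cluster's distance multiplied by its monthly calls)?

For a sum of weighted absolute distances on a line, the optimum is the weighted median (not the mean). Total weight W = 295; half-weight = 147.5.
Sort by position and accumulate weight:
  km 23 (Zone I, w=70) → cum 70
  km 24 (Zone II, w=45) → cum 115
  km 64 (Zone III, w=50) → cum 165  ≥ 147.5 → median here
  km 76 (Zone IV, w=75) → cum 240
  km 89 (Zone V, w=55) → cum 295
Optimal location: km 64.

x = 64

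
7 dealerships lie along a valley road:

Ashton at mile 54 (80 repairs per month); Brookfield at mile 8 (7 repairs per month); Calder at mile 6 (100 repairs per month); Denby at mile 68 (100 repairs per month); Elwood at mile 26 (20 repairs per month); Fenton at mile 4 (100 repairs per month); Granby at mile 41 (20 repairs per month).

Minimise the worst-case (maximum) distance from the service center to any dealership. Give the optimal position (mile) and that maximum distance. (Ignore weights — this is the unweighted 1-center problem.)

The 1-center on a line is the midpoint of the two extreme points: leftmost at 4, rightmost at 68.
Optimal location = (4 + 68)/2 = 36; maximum distance = (68 − 4)/2 = 32.

location 36, max distance 32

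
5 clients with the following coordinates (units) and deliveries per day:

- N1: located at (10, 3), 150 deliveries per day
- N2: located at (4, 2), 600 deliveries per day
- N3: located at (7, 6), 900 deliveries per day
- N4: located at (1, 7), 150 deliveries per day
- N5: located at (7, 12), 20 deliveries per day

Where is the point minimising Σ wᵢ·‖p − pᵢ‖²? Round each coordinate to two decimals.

(5.76, 4.58)

The minimiser of Σwᵢ‖p−pᵢ‖² is the weighted centroid p* = (Σwᵢpᵢ)/(Σwᵢ).
Σwᵢ = 1820.
Σwᵢxᵢ = 150·10 + 600·4 + 900·7 + 150·1 + 20·7 = 10490.
Σwᵢyᵢ = 150·3 + 600·2 + 900·6 + 150·7 + 20·12 = 8340.
x* = 10490/1820 = 5.76, y* = 8340/1820 = 4.58.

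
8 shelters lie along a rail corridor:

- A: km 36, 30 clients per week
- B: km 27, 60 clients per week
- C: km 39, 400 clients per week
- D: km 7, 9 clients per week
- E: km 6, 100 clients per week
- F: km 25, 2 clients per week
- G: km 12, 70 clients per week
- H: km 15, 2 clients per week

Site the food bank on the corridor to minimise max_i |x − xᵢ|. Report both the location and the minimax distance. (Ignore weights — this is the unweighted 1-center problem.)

The 1-center on a line is the midpoint of the two extreme points: leftmost at 6, rightmost at 39.
Optimal location = (6 + 39)/2 = 22.5; maximum distance = (39 − 6)/2 = 16.5.

location 22.5, max distance 16.5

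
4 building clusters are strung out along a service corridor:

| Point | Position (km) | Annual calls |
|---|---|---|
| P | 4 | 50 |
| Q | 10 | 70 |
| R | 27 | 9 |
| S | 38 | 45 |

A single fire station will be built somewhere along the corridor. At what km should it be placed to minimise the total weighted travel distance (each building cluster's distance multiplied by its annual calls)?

For a sum of weighted absolute distances on a line, the optimum is the weighted median (not the mean). Total weight W = 174; half-weight = 87.
Sort by position and accumulate weight:
  km 4 (P, w=50) → cum 50
  km 10 (Q, w=70) → cum 120  ≥ 87 → median here
  km 27 (R, w=9) → cum 129
  km 38 (S, w=45) → cum 174
Optimal location: km 10.

x = 10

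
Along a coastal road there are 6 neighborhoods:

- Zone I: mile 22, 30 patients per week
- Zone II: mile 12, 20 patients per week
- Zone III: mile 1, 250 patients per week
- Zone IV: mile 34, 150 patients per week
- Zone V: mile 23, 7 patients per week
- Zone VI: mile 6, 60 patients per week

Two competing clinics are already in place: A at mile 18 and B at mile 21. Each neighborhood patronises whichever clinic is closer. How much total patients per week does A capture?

330

The indifferent point is the midpoint (18+21)/2 = 19.5; neighborhoods left of it (closer to A at 18) go to A, those right go to B.
  Zone III at 1 (w=250) → A
  Zone VI at 6 (w=60) → A
  Zone II at 12 (w=20) → A
  Zone I at 22 (w=30) → B
  Zone V at 23 (w=7) → B
  Zone IV at 34 (w=150) → B
A captures 330; B captures 187.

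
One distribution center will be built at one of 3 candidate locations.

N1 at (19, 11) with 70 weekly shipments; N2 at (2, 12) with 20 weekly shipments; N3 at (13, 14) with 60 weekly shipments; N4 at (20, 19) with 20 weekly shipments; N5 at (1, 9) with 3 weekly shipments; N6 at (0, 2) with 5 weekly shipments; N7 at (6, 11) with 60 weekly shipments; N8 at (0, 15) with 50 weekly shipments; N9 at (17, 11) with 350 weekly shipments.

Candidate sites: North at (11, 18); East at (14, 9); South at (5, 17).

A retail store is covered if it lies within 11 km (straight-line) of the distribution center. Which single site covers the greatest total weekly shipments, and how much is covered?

North, covering 580

Coverage radius r = 11 km; a point is covered iff (Δx)²+(Δy)² ≤ 11² = 121.
  North (11, 18): covers {N1, N2, N3, N4, N7, N9} → 580
  East (14, 9): covers {N1, N3, N7, N9} → 540
  South (5, 17): covers {N2, N3, N5, N7, N8} → 193
Maximum coverage at North: 580 weekly shipments.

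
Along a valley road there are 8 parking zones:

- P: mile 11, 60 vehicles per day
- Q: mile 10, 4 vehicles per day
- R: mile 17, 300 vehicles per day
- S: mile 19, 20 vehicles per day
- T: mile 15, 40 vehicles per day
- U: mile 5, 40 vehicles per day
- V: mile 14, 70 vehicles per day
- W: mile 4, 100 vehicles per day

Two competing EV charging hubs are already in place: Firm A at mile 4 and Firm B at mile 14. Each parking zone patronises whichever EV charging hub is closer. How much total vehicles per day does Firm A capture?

The indifferent point is the midpoint (4+14)/2 = 9; parking zones left of it (closer to Firm A at 4) go to Firm A, those right go to Firm B.
  W at 4 (w=100) → Firm A
  U at 5 (w=40) → Firm A
  Q at 10 (w=4) → Firm B
  P at 11 (w=60) → Firm B
  V at 14 (w=70) → Firm B
  T at 15 (w=40) → Firm B
  R at 17 (w=300) → Firm B
  S at 19 (w=20) → Firm B
Firm A captures 140; Firm B captures 494.

140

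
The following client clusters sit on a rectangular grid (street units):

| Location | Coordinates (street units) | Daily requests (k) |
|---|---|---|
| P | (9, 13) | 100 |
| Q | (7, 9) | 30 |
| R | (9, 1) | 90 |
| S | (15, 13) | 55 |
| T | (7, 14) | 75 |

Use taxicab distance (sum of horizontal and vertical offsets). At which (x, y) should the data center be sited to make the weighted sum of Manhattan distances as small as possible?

(9, 13)

Manhattan distance separates: Σwᵢ(|x−xᵢ|+|y−yᵢ|) = Σwᵢ|x−xᵢ| + Σwᵢ|y−yᵢ|, so x and y are optimised independently as 1-D weighted medians.
Total weight W = 350; half = 175.
x-coordinate, sorted with cumulative weight:
  x=7 (Q, w=30) cum 30
  x=7 (T, w=75) cum 105
  x=9 (P, w=100) cum 205  ← median
  x=9 (R, w=90) cum 295
  x=15 (S, w=55) cum 350
⇒ x* = 9
y-coordinate, sorted with cumulative weight:
  y=1 (R, w=90) cum 90
  y=9 (Q, w=30) cum 120
  y=13 (P, w=100) cum 220  ← median
  y=13 (S, w=55) cum 275
  y=14 (T, w=75) cum 350
⇒ y* = 13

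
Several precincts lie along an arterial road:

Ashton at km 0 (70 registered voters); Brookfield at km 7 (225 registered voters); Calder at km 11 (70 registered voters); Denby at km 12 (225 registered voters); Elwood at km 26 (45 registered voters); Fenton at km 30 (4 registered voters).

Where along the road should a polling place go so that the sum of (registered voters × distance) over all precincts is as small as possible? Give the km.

For a sum of weighted absolute distances on a line, the optimum is the weighted median (not the mean). Total weight W = 639; half-weight = 319.5.
Sort by position and accumulate weight:
  km 0 (Ashton, w=70) → cum 70
  km 7 (Brookfield, w=225) → cum 295
  km 11 (Calder, w=70) → cum 365  ≥ 319.5 → median here
  km 12 (Denby, w=225) → cum 590
  km 26 (Elwood, w=45) → cum 635
  km 30 (Fenton, w=4) → cum 639
Optimal location: km 11.

x = 11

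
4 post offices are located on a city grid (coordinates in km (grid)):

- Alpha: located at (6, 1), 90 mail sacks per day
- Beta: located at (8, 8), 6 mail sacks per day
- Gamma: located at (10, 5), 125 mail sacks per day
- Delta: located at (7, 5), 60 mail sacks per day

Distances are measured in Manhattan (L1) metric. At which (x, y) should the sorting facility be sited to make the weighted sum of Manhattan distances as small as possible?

Manhattan distance separates: Σwᵢ(|x−xᵢ|+|y−yᵢ|) = Σwᵢ|x−xᵢ| + Σwᵢ|y−yᵢ|, so x and y are optimised independently as 1-D weighted medians.
Total weight W = 281; half = 140.5.
x-coordinate, sorted with cumulative weight:
  x=6 (Alpha, w=90) cum 90
  x=7 (Delta, w=60) cum 150  ← median
  x=8 (Beta, w=6) cum 156
  x=10 (Gamma, w=125) cum 281
⇒ x* = 7
y-coordinate, sorted with cumulative weight:
  y=1 (Alpha, w=90) cum 90
  y=5 (Gamma, w=125) cum 215  ← median
  y=5 (Delta, w=60) cum 275
  y=8 (Beta, w=6) cum 281
⇒ y* = 5

(7, 5)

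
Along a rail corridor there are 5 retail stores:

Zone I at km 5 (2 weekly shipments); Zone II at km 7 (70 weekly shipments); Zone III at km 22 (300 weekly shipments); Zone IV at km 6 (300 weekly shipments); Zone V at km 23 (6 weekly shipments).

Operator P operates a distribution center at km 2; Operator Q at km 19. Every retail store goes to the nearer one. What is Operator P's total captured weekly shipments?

372

The indifferent point is the midpoint (2+19)/2 = 10.5; retail stores left of it (closer to Operator P at 2) go to Operator P, those right go to Operator Q.
  Zone I at 5 (w=2) → Operator P
  Zone IV at 6 (w=300) → Operator P
  Zone II at 7 (w=70) → Operator P
  Zone III at 22 (w=300) → Operator Q
  Zone V at 23 (w=6) → Operator Q
Operator P captures 372; Operator Q captures 306.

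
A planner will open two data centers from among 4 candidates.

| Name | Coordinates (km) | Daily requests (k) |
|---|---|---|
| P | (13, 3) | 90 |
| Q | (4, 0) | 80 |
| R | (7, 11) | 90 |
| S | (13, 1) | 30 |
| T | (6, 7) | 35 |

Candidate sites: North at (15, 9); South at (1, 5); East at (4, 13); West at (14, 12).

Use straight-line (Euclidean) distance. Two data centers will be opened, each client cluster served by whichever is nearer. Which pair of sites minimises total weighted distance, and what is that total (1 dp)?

Evaluate every pair (each demand assigned to the nearer of the two):
  {North, South}: total = 2213.7
  {North, East}: total = 2402.5
  {South, West}: total = 2437.7
  {South, East}: total = 2453.8
  {East, West}: total = 2732.2
  {North, West}: total = 2912.7
Best pair: {North, South} with total 2213.7.

{North, South}, total 2213.7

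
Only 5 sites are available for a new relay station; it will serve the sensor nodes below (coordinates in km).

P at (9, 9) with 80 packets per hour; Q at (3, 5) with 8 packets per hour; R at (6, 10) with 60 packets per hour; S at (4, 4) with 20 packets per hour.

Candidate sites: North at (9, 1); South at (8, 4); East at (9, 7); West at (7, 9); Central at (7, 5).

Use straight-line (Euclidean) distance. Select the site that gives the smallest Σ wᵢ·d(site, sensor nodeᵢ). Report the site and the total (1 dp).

West, total 406.7 km

Total weighted distance at each candidate:
  North (9, 1): total = 1383.5
  South (8, 4): total = 908.2
  East (9, 7): total = 581.8
  West (7, 9): total = 406.7
  Central (7, 5): total = 759.0
Minimum is at West with total 406.7 km.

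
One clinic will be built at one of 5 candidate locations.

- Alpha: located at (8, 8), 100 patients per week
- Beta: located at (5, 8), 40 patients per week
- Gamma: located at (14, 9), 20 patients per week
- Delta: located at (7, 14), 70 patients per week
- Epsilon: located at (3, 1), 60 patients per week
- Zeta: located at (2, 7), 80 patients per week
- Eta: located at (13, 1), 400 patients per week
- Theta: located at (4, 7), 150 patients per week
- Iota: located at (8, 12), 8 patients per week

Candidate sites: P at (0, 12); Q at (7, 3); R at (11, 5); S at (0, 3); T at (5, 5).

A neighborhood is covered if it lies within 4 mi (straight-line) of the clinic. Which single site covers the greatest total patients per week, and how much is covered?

T, covering 270

Coverage radius r = 4 mi; a point is covered iff (Δx)²+(Δy)² ≤ 4² = 16.
  P (0, 12): covers {none} → 0
  Q (7, 3): covers {none} → 0
  R (11, 5): covers {none} → 0
  S (0, 3): covers {Epsilon} → 60
  T (5, 5): covers {Beta, Zeta, Theta} → 270
Maximum coverage at T: 270 patients per week.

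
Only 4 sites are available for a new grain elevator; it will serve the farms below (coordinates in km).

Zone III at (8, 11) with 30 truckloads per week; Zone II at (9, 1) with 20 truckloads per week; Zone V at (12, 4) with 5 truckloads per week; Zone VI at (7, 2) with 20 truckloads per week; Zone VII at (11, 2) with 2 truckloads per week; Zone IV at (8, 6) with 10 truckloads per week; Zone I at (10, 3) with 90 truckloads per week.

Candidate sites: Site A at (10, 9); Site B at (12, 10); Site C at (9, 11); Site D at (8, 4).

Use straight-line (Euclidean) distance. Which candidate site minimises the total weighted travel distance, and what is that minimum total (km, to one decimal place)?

Total weighted distance at each candidate:
  Site A (10, 9): total = 1015.5
  Site B (12, 10): total = 1260.0
  Site C (9, 11): total = 1247.5
  Site D (8, 4): total = 566.4
Minimum is at Site D with total 566.4 km.

Site D, total 566.4 km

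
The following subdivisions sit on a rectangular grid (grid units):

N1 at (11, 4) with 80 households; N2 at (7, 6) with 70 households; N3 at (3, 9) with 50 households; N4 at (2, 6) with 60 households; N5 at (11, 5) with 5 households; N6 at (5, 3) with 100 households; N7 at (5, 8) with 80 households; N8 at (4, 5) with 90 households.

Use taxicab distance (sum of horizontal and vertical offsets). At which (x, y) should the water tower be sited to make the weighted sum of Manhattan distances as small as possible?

Manhattan distance separates: Σwᵢ(|x−xᵢ|+|y−yᵢ|) = Σwᵢ|x−xᵢ| + Σwᵢ|y−yᵢ|, so x and y are optimised independently as 1-D weighted medians.
Total weight W = 535; half = 267.5.
x-coordinate, sorted with cumulative weight:
  x=2 (N4, w=60) cum 60
  x=3 (N3, w=50) cum 110
  x=4 (N8, w=90) cum 200
  x=5 (N6, w=100) cum 300  ← median
  x=5 (N7, w=80) cum 380
  x=7 (N2, w=70) cum 450
  x=11 (N1, w=80) cum 530
  x=11 (N5, w=5) cum 535
⇒ x* = 5
y-coordinate, sorted with cumulative weight:
  y=3 (N6, w=100) cum 100
  y=4 (N1, w=80) cum 180
  y=5 (N5, w=5) cum 185
  y=5 (N8, w=90) cum 275  ← median
  y=6 (N2, w=70) cum 345
  y=6 (N4, w=60) cum 405
  y=8 (N7, w=80) cum 485
  y=9 (N3, w=50) cum 535
⇒ y* = 5

(5, 5)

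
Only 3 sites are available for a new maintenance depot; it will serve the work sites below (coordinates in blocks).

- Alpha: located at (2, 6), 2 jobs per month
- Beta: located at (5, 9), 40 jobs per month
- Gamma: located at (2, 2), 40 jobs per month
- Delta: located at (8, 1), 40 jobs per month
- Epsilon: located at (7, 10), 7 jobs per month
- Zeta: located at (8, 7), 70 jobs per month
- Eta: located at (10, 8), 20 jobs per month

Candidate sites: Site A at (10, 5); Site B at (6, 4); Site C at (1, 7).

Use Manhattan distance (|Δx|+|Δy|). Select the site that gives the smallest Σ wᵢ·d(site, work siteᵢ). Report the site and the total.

Total weighted distance at each candidate:
  Site A (10, 5): total = 1454
  Site B (6, 4): total = 1251
  Site C (1, 7): total = 1757
Minimum is at Site B with total 1251 blocks.

Site B, total 1251 blocks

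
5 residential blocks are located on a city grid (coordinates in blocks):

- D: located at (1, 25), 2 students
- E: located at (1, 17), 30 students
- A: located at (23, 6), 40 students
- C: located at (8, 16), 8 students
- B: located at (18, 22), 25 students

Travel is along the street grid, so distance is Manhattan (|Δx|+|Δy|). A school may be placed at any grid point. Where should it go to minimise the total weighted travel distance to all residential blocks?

Manhattan distance separates: Σwᵢ(|x−xᵢ|+|y−yᵢ|) = Σwᵢ|x−xᵢ| + Σwᵢ|y−yᵢ|, so x and y are optimised independently as 1-D weighted medians.
Total weight W = 105; half = 52.5.
x-coordinate, sorted with cumulative weight:
  x=1 (D, w=2) cum 2
  x=1 (E, w=30) cum 32
  x=8 (C, w=8) cum 40
  x=18 (B, w=25) cum 65  ← median
  x=23 (A, w=40) cum 105
⇒ x* = 18
y-coordinate, sorted with cumulative weight:
  y=6 (A, w=40) cum 40
  y=16 (C, w=8) cum 48
  y=17 (E, w=30) cum 78  ← median
  y=22 (B, w=25) cum 103
  y=25 (D, w=2) cum 105
⇒ y* = 17

(18, 17)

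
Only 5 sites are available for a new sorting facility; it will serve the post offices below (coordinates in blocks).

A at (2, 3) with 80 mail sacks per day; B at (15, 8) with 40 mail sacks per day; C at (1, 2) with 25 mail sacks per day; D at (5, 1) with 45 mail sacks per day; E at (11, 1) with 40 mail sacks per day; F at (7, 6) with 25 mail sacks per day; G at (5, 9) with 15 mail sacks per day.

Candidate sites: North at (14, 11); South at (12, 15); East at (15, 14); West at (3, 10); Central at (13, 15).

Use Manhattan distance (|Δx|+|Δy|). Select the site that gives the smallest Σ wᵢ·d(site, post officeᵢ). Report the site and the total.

West, total 2870 blocks

Total weighted distance at each candidate:
  North (14, 11): total = 4150
  South (12, 15): total = 4850
  East (15, 14): total = 5150
  West (3, 10): total = 2870
  Central (13, 15): total = 5040
Minimum is at West with total 2870 blocks.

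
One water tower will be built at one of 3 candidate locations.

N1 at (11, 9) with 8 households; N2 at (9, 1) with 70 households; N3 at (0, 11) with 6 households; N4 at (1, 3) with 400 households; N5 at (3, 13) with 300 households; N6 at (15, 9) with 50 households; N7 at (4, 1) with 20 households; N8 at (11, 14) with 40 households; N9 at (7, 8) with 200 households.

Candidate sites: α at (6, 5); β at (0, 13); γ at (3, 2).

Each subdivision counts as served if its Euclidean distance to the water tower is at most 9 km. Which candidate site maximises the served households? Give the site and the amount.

α, covering 1004

Coverage radius r = 9 km; a point is covered iff (Δx)²+(Δy)² ≤ 9² = 81.
  α (6, 5): covers {N1, N2, N3, N4, N5, N7, N9} → 1004
  β (0, 13): covers {N3, N5, N9} → 506
  γ (3, 2): covers {N2, N4, N7, N9} → 690
Maximum coverage at α: 1004 households.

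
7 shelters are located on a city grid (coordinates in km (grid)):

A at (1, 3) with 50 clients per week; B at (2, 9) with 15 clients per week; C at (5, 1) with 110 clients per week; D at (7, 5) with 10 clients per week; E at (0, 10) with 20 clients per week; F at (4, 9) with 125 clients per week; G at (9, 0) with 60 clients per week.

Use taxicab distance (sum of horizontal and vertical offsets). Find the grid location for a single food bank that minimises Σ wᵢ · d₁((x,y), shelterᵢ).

(4, 3)

Manhattan distance separates: Σwᵢ(|x−xᵢ|+|y−yᵢ|) = Σwᵢ|x−xᵢ| + Σwᵢ|y−yᵢ|, so x and y are optimised independently as 1-D weighted medians.
Total weight W = 390; half = 195.
x-coordinate, sorted with cumulative weight:
  x=0 (E, w=20) cum 20
  x=1 (A, w=50) cum 70
  x=2 (B, w=15) cum 85
  x=4 (F, w=125) cum 210  ← median
  x=5 (C, w=110) cum 320
  x=7 (D, w=10) cum 330
  x=9 (G, w=60) cum 390
⇒ x* = 4
y-coordinate, sorted with cumulative weight:
  y=0 (G, w=60) cum 60
  y=1 (C, w=110) cum 170
  y=3 (A, w=50) cum 220  ← median
  y=5 (D, w=10) cum 230
  y=9 (B, w=15) cum 245
  y=9 (F, w=125) cum 370
  y=10 (E, w=20) cum 390
⇒ y* = 3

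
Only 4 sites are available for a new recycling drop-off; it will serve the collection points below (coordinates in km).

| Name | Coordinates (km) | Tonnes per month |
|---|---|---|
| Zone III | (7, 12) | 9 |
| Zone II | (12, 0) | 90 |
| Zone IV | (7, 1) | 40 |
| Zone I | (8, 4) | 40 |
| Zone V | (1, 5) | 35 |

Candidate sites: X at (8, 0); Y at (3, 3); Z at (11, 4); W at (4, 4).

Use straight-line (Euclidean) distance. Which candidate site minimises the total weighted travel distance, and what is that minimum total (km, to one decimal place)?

X, total 986.0 km

Total weighted distance at each candidate:
  X (8, 0): total = 986.0
  Y (3, 3): total = 1424.3
  Z (11, 4): total = 1123.3
  W (4, 4): total = 1322.3
Minimum is at X with total 986.0 km.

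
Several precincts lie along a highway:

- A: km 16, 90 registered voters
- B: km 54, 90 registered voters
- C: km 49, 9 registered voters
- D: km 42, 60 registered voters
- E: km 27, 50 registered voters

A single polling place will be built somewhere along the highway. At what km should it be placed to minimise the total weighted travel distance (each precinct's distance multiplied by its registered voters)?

x = 42

For a sum of weighted absolute distances on a line, the optimum is the weighted median (not the mean). Total weight W = 299; half-weight = 149.5.
Sort by position and accumulate weight:
  km 16 (A, w=90) → cum 90
  km 27 (E, w=50) → cum 140
  km 42 (D, w=60) → cum 200  ≥ 149.5 → median here
  km 49 (C, w=9) → cum 209
  km 54 (B, w=90) → cum 299
Optimal location: km 42.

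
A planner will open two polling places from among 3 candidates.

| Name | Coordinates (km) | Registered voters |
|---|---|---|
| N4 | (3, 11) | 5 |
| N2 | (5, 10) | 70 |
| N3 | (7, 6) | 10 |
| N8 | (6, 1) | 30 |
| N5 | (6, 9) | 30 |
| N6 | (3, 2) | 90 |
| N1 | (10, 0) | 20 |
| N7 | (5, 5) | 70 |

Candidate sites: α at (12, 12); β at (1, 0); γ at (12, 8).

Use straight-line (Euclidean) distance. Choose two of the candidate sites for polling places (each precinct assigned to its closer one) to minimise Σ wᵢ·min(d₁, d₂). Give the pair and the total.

Evaluate every pair (each demand assigned to the nearer of the two):
  {β, γ}: total = 1814.0
  {α, β}: total = 1870.0
  {α, γ}: total = 2739.3
Best pair: {β, γ} with total 1814.0.

{β, γ}, total 1814.0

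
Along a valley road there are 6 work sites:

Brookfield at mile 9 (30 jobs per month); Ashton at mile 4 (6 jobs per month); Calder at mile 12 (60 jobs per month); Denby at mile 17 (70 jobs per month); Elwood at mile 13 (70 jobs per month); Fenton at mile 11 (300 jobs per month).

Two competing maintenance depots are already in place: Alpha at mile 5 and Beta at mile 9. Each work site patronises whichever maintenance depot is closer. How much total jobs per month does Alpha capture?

6

The indifferent point is the midpoint (5+9)/2 = 7; work sites left of it (closer to Alpha at 5) go to Alpha, those right go to Beta.
  Ashton at 4 (w=6) → Alpha
  Brookfield at 9 (w=30) → Beta
  Fenton at 11 (w=300) → Beta
  Calder at 12 (w=60) → Beta
  Elwood at 13 (w=70) → Beta
  Denby at 17 (w=70) → Beta
Alpha captures 6; Beta captures 530.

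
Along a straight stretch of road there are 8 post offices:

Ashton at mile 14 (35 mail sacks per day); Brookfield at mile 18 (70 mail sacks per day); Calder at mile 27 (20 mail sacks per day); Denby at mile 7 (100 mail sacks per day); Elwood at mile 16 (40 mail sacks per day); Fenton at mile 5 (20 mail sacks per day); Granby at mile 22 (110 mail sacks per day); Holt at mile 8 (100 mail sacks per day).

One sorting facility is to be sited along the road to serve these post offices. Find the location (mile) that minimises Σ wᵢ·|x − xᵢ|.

For a sum of weighted absolute distances on a line, the optimum is the weighted median (not the mean). Total weight W = 495; half-weight = 247.5.
Sort by position and accumulate weight:
  mile 5 (Fenton, w=20) → cum 20
  mile 7 (Denby, w=100) → cum 120
  mile 8 (Holt, w=100) → cum 220
  mile 14 (Ashton, w=35) → cum 255  ≥ 247.5 → median here
  mile 16 (Elwood, w=40) → cum 295
  mile 18 (Brookfield, w=70) → cum 365
  mile 22 (Granby, w=110) → cum 475
  mile 27 (Calder, w=20) → cum 495
Optimal location: mile 14.

x = 14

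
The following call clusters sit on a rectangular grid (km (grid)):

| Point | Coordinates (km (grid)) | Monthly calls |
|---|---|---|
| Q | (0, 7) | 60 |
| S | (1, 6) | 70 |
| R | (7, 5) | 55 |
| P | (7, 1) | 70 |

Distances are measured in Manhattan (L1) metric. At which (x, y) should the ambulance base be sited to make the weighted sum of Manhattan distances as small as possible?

Manhattan distance separates: Σwᵢ(|x−xᵢ|+|y−yᵢ|) = Σwᵢ|x−xᵢ| + Σwᵢ|y−yᵢ|, so x and y are optimised independently as 1-D weighted medians.
Total weight W = 255; half = 127.5.
x-coordinate, sorted with cumulative weight:
  x=0 (Q, w=60) cum 60
  x=1 (S, w=70) cum 130  ← median
  x=7 (R, w=55) cum 185
  x=7 (P, w=70) cum 255
⇒ x* = 1
y-coordinate, sorted with cumulative weight:
  y=1 (P, w=70) cum 70
  y=5 (R, w=55) cum 125
  y=6 (S, w=70) cum 195  ← median
  y=7 (Q, w=60) cum 255
⇒ y* = 6

(1, 6)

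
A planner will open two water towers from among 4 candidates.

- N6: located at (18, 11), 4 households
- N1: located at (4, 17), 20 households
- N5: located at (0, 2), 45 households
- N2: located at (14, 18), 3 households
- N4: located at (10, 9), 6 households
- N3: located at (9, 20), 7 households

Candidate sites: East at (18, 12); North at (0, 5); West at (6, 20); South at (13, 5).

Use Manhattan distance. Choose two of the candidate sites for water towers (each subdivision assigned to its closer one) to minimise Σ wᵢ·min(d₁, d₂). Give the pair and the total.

{North, West}, total 454

Evaluate every pair (each demand assigned to the nearer of the two):
  {North, West}: total = 454
  {East, North}: total = 674
  {North, South}: total = 716
  {West, South}: total = 957
  {East, South}: total = 1295
  {East, West}: total = 1301
Best pair: {North, West} with total 454.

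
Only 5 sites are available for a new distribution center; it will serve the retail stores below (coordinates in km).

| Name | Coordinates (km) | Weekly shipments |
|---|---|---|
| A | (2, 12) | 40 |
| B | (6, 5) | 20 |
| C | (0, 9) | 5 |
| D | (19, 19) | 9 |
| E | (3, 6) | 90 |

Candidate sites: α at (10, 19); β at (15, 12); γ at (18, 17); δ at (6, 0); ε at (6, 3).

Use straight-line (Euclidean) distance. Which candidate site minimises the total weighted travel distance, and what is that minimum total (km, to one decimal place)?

Total weighted distance at each candidate:
  α (10, 19): total = 2197.0
  β (15, 12): total = 2104.6
  γ (18, 17): total = 2802.6
  δ (6, 0): total = 1471.0
  ε (6, 3): total = 1043.8
Minimum is at ε with total 1043.8 km.

ε, total 1043.8 km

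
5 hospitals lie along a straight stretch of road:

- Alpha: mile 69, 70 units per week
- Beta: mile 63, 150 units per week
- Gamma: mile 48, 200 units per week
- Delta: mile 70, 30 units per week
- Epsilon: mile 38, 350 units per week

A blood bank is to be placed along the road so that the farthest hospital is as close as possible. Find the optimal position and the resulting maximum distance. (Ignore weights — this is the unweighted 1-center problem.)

The 1-center on a line is the midpoint of the two extreme points: leftmost at 38, rightmost at 70.
Optimal location = (38 + 70)/2 = 54; maximum distance = (70 − 38)/2 = 16.

location 54, max distance 16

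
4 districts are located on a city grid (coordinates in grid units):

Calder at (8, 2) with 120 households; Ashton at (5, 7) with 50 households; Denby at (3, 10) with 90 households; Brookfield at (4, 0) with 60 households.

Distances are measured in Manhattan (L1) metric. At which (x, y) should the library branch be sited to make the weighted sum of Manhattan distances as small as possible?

(5, 2)

Manhattan distance separates: Σwᵢ(|x−xᵢ|+|y−yᵢ|) = Σwᵢ|x−xᵢ| + Σwᵢ|y−yᵢ|, so x and y are optimised independently as 1-D weighted medians.
Total weight W = 320; half = 160.
x-coordinate, sorted with cumulative weight:
  x=3 (Denby, w=90) cum 90
  x=4 (Brookfield, w=60) cum 150
  x=5 (Ashton, w=50) cum 200  ← median
  x=8 (Calder, w=120) cum 320
⇒ x* = 5
y-coordinate, sorted with cumulative weight:
  y=0 (Brookfield, w=60) cum 60
  y=2 (Calder, w=120) cum 180  ← median
  y=7 (Ashton, w=50) cum 230
  y=10 (Denby, w=90) cum 320
⇒ y* = 2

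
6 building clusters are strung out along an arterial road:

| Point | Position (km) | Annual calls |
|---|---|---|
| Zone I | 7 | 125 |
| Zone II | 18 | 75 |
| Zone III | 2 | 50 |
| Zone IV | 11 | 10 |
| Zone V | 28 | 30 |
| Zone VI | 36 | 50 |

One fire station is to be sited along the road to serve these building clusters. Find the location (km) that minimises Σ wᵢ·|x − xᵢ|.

x = 7

For a sum of weighted absolute distances on a line, the optimum is the weighted median (not the mean). Total weight W = 340; half-weight = 170.
Sort by position and accumulate weight:
  km 2 (Zone III, w=50) → cum 50
  km 7 (Zone I, w=125) → cum 175  ≥ 170 → median here
  km 11 (Zone IV, w=10) → cum 185
  km 18 (Zone II, w=75) → cum 260
  km 28 (Zone V, w=30) → cum 290
  km 36 (Zone VI, w=50) → cum 340
Optimal location: km 7.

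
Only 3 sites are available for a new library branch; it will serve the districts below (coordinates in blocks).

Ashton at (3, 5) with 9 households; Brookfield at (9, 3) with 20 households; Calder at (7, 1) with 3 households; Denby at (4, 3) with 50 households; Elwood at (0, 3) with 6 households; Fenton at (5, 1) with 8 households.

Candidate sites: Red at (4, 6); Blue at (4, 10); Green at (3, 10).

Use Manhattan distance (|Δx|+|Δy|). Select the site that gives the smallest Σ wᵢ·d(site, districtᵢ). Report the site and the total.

Total weighted distance at each candidate:
  Red (4, 6): total = 442
  Blue (4, 10): total = 826
  Green (3, 10): total = 892
Minimum is at Red with total 442 blocks.

Red, total 442 blocks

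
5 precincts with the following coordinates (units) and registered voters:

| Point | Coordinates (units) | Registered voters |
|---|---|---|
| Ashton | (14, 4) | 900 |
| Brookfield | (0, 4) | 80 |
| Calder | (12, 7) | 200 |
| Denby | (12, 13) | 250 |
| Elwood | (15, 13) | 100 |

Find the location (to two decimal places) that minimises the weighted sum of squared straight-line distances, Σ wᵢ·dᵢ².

The minimiser of Σwᵢ‖p−pᵢ‖² is the weighted centroid p* = (Σwᵢpᵢ)/(Σwᵢ).
Σwᵢ = 1530.
Σwᵢxᵢ = 900·14 + 80·0 + 200·12 + 250·12 + 100·15 = 19500.
Σwᵢyᵢ = 900·4 + 80·4 + 200·7 + 250·13 + 100·13 = 9870.
x* = 19500/1530 = 12.75, y* = 9870/1530 = 6.45.

(12.75, 6.45)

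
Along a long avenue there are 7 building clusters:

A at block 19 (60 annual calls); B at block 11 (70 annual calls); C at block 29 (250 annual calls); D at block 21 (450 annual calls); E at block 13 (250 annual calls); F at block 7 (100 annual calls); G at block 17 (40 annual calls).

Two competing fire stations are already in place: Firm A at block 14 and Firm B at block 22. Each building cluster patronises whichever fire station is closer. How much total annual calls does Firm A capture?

460

The indifferent point is the midpoint (14+22)/2 = 18; building clusters left of it (closer to Firm A at 14) go to Firm A, those right go to Firm B.
  F at 7 (w=100) → Firm A
  B at 11 (w=70) → Firm A
  E at 13 (w=250) → Firm A
  G at 17 (w=40) → Firm A
  A at 19 (w=60) → Firm B
  D at 21 (w=450) → Firm B
  C at 29 (w=250) → Firm B
Firm A captures 460; Firm B captures 760.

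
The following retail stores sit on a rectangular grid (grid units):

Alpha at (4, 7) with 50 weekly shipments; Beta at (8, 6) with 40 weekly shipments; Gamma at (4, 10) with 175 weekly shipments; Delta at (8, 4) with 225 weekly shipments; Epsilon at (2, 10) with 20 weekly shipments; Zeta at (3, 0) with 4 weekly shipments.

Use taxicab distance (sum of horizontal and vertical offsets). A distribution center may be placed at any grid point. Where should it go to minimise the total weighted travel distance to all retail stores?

Manhattan distance separates: Σwᵢ(|x−xᵢ|+|y−yᵢ|) = Σwᵢ|x−xᵢ| + Σwᵢ|y−yᵢ|, so x and y are optimised independently as 1-D weighted medians.
Total weight W = 514; half = 257.
x-coordinate, sorted with cumulative weight:
  x=2 (Epsilon, w=20) cum 20
  x=3 (Zeta, w=4) cum 24
  x=4 (Alpha, w=50) cum 74
  x=4 (Gamma, w=175) cum 249
  x=8 (Beta, w=40) cum 289  ← median
  x=8 (Delta, w=225) cum 514
⇒ x* = 8
y-coordinate, sorted with cumulative weight:
  y=0 (Zeta, w=4) cum 4
  y=4 (Delta, w=225) cum 229
  y=6 (Beta, w=40) cum 269  ← median
  y=7 (Alpha, w=50) cum 319
  y=10 (Gamma, w=175) cum 494
  y=10 (Epsilon, w=20) cum 514
⇒ y* = 6

(8, 6)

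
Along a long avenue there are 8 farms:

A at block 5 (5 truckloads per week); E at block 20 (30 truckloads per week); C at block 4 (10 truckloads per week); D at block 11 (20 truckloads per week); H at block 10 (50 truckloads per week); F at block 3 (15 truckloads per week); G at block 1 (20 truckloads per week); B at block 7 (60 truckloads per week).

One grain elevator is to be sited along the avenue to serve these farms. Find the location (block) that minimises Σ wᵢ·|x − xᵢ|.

For a sum of weighted absolute distances on a line, the optimum is the weighted median (not the mean). Total weight W = 210; half-weight = 105.
Sort by position and accumulate weight:
  block 1 (G, w=20) → cum 20
  block 3 (F, w=15) → cum 35
  block 4 (C, w=10) → cum 45
  block 5 (A, w=5) → cum 50
  block 7 (B, w=60) → cum 110  ≥ 105 → median here
  block 10 (H, w=50) → cum 160
  block 11 (D, w=20) → cum 180
  block 20 (E, w=30) → cum 210
Optimal location: block 7.

x = 7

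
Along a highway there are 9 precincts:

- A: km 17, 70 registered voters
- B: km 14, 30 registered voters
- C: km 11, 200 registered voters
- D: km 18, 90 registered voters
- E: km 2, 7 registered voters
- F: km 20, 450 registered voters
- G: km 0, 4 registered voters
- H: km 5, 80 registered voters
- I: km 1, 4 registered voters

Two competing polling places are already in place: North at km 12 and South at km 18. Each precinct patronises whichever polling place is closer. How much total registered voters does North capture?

325

The indifferent point is the midpoint (12+18)/2 = 15; precincts left of it (closer to North at 12) go to North, those right go to South.
  G at 0 (w=4) → North
  I at 1 (w=4) → North
  E at 2 (w=7) → North
  H at 5 (w=80) → North
  C at 11 (w=200) → North
  B at 14 (w=30) → North
  A at 17 (w=70) → South
  D at 18 (w=90) → South
  F at 20 (w=450) → South
North captures 325; South captures 610.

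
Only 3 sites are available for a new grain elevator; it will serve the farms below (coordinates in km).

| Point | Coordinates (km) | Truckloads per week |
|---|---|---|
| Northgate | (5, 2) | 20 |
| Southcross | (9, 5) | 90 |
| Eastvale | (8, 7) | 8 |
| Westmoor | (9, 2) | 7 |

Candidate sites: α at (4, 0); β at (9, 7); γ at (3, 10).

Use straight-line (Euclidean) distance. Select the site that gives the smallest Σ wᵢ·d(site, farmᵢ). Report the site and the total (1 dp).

Total weighted distance at each candidate:
  α (4, 0): total = 783.3
  β (9, 7): total = 351.1
  γ (3, 10): total = 984.5
Minimum is at β with total 351.1 km.

β, total 351.1 km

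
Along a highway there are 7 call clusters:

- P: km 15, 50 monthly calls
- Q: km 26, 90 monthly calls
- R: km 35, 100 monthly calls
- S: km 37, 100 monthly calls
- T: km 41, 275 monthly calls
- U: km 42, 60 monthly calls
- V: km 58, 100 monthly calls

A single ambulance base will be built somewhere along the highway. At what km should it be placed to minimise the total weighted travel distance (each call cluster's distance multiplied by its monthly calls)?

For a sum of weighted absolute distances on a line, the optimum is the weighted median (not the mean). Total weight W = 775; half-weight = 387.5.
Sort by position and accumulate weight:
  km 15 (P, w=50) → cum 50
  km 26 (Q, w=90) → cum 140
  km 35 (R, w=100) → cum 240
  km 37 (S, w=100) → cum 340
  km 41 (T, w=275) → cum 615  ≥ 387.5 → median here
  km 42 (U, w=60) → cum 675
  km 58 (V, w=100) → cum 775
Optimal location: km 41.

x = 41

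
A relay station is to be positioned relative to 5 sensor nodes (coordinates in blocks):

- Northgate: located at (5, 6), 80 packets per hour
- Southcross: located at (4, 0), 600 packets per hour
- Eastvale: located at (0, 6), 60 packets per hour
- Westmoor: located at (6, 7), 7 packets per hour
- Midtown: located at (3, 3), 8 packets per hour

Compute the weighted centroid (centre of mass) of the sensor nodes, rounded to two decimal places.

(3.80, 1.21)

The minimiser of Σwᵢ‖p−pᵢ‖² is the weighted centroid p* = (Σwᵢpᵢ)/(Σwᵢ).
Σwᵢ = 755.
Σwᵢxᵢ = 80·5 + 600·4 + 60·0 + 7·6 + 8·3 = 2866.
Σwᵢyᵢ = 80·6 + 600·0 + 60·6 + 7·7 + 8·3 = 913.
x* = 2866/755 = 3.80, y* = 913/755 = 1.21.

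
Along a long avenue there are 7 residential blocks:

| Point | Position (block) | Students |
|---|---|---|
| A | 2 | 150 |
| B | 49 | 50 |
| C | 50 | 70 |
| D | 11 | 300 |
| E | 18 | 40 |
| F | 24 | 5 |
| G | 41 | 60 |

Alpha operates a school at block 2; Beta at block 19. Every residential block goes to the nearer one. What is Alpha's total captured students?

150

The indifferent point is the midpoint (2+19)/2 = 10.5; residential blocks left of it (closer to Alpha at 2) go to Alpha, those right go to Beta.
  A at 2 (w=150) → Alpha
  D at 11 (w=300) → Beta
  E at 18 (w=40) → Beta
  F at 24 (w=5) → Beta
  G at 41 (w=60) → Beta
  B at 49 (w=50) → Beta
  C at 50 (w=70) → Beta
Alpha captures 150; Beta captures 525.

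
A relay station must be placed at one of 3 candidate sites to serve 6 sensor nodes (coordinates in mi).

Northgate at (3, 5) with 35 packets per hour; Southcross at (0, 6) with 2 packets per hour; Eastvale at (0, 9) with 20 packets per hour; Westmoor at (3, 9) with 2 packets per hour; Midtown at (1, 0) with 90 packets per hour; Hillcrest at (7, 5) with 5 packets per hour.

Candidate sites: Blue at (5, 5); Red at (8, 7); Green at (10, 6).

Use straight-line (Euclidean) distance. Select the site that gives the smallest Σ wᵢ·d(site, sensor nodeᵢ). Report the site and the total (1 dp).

Total weighted distance at each candidate:
  Blue (5, 5): total = 803.5
  Red (8, 7): total = 1282.4
  Green (10, 6): total = 1480.8
Minimum is at Blue with total 803.5 mi.

Blue, total 803.5 mi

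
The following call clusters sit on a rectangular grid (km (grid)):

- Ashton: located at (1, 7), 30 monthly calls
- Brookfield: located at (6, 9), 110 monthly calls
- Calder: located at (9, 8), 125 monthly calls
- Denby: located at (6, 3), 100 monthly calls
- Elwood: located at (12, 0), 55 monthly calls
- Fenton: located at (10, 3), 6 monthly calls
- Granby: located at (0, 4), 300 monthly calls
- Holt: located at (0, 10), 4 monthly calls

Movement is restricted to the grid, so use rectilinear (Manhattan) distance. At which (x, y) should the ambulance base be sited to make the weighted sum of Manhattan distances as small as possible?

Manhattan distance separates: Σwᵢ(|x−xᵢ|+|y−yᵢ|) = Σwᵢ|x−xᵢ| + Σwᵢ|y−yᵢ|, so x and y are optimised independently as 1-D weighted medians.
Total weight W = 730; half = 365.
x-coordinate, sorted with cumulative weight:
  x=0 (Granby, w=300) cum 300
  x=0 (Holt, w=4) cum 304
  x=1 (Ashton, w=30) cum 334
  x=6 (Brookfield, w=110) cum 444  ← median
  x=6 (Denby, w=100) cum 544
  x=9 (Calder, w=125) cum 669
  x=10 (Fenton, w=6) cum 675
  x=12 (Elwood, w=55) cum 730
⇒ x* = 6
y-coordinate, sorted with cumulative weight:
  y=0 (Elwood, w=55) cum 55
  y=3 (Denby, w=100) cum 155
  y=3 (Fenton, w=6) cum 161
  y=4 (Granby, w=300) cum 461  ← median
  y=7 (Ashton, w=30) cum 491
  y=8 (Calder, w=125) cum 616
  y=9 (Brookfield, w=110) cum 726
  y=10 (Holt, w=4) cum 730
⇒ y* = 4

(6, 4)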